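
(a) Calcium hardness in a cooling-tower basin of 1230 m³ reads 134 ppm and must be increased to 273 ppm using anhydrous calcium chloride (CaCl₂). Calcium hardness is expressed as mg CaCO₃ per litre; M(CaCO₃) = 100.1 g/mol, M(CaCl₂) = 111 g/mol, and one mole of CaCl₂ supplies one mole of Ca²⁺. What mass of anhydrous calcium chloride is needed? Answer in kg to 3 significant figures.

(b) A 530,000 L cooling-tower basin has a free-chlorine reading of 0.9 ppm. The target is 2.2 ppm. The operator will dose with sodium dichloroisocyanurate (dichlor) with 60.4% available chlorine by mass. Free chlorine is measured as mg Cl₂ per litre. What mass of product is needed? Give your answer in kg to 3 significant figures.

(a) 190 kg; (b) 1.14 kg

(a) Volume: 1230 m³ = 1,230,000 L.
(a) Hardness to add: (273 − 134) = 139 mg/L as CaCO₃ × 1,230,000 L = 171,000 g as CaCO₃.
(a) Moles of Ca²⁺ (1 mol Ca²⁺ ≡ 1 mol CaCO₃): 171,000 / 100.1 g/mol = 1708 mol.
(a) Mass of CaCl₂: 1708 × 111 = 189,600 g.

(b) Chlorine deficit: 2.2 − 0.9 = 1.3 ppm = 1.3 mg/L as Cl₂.
(b) Cl₂ equivalent needed: 1.3 mg/L × 530,000 L = 689,000 mg = 689 g.
(b) Product at 60.4% available chlorine: 689 / 0.604 = 1141 g.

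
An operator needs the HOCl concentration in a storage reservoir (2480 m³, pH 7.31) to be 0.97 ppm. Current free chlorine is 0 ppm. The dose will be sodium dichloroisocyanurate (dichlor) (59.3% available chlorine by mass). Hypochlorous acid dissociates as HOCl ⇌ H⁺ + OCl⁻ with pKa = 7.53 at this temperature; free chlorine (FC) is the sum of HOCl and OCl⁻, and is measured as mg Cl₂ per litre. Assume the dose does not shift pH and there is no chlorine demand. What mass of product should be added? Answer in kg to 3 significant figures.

6.50 kg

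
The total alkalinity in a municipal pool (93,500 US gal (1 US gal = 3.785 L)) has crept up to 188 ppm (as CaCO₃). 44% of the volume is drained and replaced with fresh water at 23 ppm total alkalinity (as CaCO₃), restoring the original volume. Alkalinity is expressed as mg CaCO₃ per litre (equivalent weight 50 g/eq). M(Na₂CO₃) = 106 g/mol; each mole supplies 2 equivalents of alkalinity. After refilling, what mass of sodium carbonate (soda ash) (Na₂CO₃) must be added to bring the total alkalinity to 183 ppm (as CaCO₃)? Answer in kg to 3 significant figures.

25.4 kg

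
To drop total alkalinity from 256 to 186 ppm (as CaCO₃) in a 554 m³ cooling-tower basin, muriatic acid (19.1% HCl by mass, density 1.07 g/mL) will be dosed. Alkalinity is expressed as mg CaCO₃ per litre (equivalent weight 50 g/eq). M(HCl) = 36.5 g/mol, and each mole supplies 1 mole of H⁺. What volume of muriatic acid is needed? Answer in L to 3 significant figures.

139 L

Volume: 554 m³ = 554,000 L.
Alkalinity to neutralize: (256 − 186) = 70 mg/L as CaCO₃ × 554,000 L = 38,780 g as CaCO₃.
Equivalents of H⁺ required: 38,780 ÷ 50 g/eq = 775.6 eq = 775.6 mol HCl.
Mass of HCl: 775.6 × 36.5 = 28,310 g.
Mass of 19.1% solution: 28,310 / 0.191 = 148,200 g.
Volume: 148,200 g ÷ 1.07 g/mL = 138,500 mL.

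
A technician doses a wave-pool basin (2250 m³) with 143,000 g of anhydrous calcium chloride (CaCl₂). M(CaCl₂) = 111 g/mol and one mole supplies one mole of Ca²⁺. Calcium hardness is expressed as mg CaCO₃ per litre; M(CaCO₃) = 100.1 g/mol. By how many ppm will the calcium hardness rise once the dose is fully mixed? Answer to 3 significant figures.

57.3 ppm

Volume: 2250 m³ = 2,250,000 L.
Moles of Ca²⁺: 143,000 g ÷ 111 g/mol = 1288 mol.
As CaCO₃: 1288 mol × 100.1 g/mol = 129,000 g.
Rise: 129,000 g / 2,250,000 L × 1000 = 57.31 mg/L.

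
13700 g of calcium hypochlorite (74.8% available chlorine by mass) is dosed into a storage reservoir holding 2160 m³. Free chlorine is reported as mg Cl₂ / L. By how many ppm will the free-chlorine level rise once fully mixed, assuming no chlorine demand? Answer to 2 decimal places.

4.74 ppm

Volume: 2160 m³ = 2,160,000 L.
Available chlorine delivered: 13,700 g × 0.748 = 10,250 g as Cl₂.
Concentration rise: 10,250 g / 2,160,000 L = 4.744 mg/L = 4.74 ppm.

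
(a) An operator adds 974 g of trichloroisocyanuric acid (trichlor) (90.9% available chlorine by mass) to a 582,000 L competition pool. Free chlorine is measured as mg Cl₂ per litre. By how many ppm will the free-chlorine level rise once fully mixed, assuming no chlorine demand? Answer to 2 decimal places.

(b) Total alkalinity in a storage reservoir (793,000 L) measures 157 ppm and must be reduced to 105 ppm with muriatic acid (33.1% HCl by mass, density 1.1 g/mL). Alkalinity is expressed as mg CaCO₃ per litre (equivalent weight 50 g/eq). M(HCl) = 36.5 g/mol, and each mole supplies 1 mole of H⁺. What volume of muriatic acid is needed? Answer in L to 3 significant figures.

(a) Available chlorine delivered: 974 g × 0.909 = 885.4 g as Cl₂.
(a) Concentration rise: 885.4 g / 582,000 L = 1.521 mg/L = 1.52 ppm.

(b) Alkalinity to neutralize: (157 − 105) = 52 mg/L as CaCO₃ × 793,000 L = 41,240 g as CaCO₃.
(b) Equivalents of H⁺ required: 41,240 ÷ 50 g/eq = 824.7 eq = 824.7 mol HCl.
(b) Mass of HCl: 824.7 × 36.5 = 30,100 g.
(b) Mass of 33.1% solution: 30,100 / 0.331 = 90,940 g.
(b) Volume: 90,940 g ÷ 1.1 g/mL = 82,680 mL.

(a) 1.52 ppm; (b) 82.7 L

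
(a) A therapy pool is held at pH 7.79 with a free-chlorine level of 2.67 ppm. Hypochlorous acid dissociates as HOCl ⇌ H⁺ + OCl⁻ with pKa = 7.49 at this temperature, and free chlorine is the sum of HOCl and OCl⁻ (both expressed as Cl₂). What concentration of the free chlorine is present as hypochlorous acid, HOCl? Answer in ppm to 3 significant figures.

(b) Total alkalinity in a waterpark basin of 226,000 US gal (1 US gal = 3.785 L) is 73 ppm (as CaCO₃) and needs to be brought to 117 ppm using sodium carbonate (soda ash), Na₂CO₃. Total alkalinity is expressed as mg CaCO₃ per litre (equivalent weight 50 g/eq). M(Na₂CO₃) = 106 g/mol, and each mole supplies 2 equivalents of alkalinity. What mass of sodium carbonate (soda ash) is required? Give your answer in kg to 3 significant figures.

(a) [OCl⁻]/[HOCl] = 10^(pH − pKa) = 10^(7.79 − 7.49) = 10^0.30 = 1.995.
(a) Fraction as HOCl = 1 / (1 + 1.995) = 0.3339.
(a) HOCl = 0.3339 × 2.67 ppm = 0.8914 ppm.

(b) Volume: 226,000 US gal × 3.785 L/gal = 855,410 L.
(b) Alkalinity to add: (117 − 73) = 44 mg/L as CaCO₃ × 855,410 L = 37,640 g as CaCO₃.
(b) Equivalents: 37,640 g ÷ 50 g/eq = 752.8 eq.
(b) Each mole of Na₂CO₃ supplies 2 eq, so 752.8 / 2 = 376.4 mol.
(b) Mass: 376.4 mol × 106 g/mol = 39,900 g.

(a) 0.891 ppm; (b) 39.9 kg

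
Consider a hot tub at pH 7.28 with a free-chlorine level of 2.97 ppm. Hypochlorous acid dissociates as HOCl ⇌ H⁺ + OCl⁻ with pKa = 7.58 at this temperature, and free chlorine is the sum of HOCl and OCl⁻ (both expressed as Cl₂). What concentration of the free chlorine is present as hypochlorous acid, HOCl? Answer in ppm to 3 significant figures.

1.98 ppm

[OCl⁻]/[HOCl] = 10^(pH − pKa) = 10^(7.28 − 7.58) = 10^-0.30 = 0.5012.
Fraction as HOCl = 1 / (1 + 0.5012) = 0.6661.
HOCl = 0.6661 × 2.97 ppm = 1.978 ppm.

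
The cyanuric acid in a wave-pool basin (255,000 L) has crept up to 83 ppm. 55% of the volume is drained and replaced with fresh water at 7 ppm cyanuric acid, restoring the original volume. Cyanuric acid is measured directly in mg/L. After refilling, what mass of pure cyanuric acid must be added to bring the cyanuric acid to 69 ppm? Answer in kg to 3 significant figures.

7.09 kg

After draining 55% and refilling: 83 × 0.45 + 7 × 0.55 = 41.2 ppm.
Deficit to target: 69 − 41.2 = 27.8 mg/L.
Mass: 27.8 mg/L × 255,000 L = 7089 g cyanuric acid.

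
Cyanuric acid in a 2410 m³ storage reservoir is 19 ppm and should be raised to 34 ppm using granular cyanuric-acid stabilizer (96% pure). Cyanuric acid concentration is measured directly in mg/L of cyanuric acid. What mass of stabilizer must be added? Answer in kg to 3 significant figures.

Volume: 2410 m³ = 2,410,000 L.
CYA to add: (34 − 19) = 15 mg/L × 2,410,000 L = 36,150 g cyanuric acid.
At 96% purity: 36,150 / 0.96 = 37,660 g product.

37.7 kg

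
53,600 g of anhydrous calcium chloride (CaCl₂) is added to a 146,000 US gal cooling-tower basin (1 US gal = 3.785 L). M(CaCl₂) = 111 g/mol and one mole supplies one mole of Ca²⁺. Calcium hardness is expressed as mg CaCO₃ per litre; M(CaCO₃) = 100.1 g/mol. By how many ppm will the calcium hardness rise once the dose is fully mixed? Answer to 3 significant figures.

Volume: 146,000 US gal × 3.785 L/gal = 552,610 L.
Moles of Ca²⁺: 53,600 g ÷ 111 g/mol = 482.9 mol.
As CaCO₃: 482.9 mol × 100.1 g/mol = 48,340 g.
Rise: 48,340 g / 552,610 L × 1000 = 87.47 mg/L.

87.5 ppm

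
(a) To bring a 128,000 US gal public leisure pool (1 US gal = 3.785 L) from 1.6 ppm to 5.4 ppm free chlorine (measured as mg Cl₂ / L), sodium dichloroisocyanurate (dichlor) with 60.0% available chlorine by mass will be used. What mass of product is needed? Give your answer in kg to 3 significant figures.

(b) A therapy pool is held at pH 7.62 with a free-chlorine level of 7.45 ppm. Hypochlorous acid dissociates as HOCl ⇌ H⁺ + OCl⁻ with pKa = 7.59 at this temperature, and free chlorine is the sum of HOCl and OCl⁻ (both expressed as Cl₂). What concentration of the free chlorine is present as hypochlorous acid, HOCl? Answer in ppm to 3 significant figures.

(a) Volume: 128,000 US gal × 3.785 L/gal = 484,480 L.
(a) Chlorine deficit: 5.4 − 1.6 = 3.8 ppm = 3.8 mg/L as Cl₂.
(a) Cl₂ equivalent needed: 3.8 mg/L × 484,480 L = 1,841,000 mg = 1841 g.
(a) Product at 60.0% available chlorine: 1841 / 0.6 = 3068 g.

(b) [OCl⁻]/[HOCl] = 10^(pH − pKa) = 10^(7.62 − 7.59) = 10^0.03 = 1.072.
(b) Fraction as HOCl = 1 / (1 + 1.072) = 0.4827.
(b) HOCl = 0.4827 × 7.45 ppm = 3.596 ppm.

(a) 3.07 kg; (b) 3.60 ppm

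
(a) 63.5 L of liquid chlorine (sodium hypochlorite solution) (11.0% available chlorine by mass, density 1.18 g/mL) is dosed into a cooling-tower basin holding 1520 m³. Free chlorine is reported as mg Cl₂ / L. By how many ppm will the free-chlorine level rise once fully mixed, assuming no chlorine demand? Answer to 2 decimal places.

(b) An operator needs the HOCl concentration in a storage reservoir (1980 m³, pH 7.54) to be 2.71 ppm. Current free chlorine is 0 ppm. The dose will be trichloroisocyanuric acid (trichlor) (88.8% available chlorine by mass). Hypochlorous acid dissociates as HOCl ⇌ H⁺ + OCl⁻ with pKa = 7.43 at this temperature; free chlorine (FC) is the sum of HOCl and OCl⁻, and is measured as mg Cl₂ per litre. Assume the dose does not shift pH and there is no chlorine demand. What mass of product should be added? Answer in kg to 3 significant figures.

(a) Volume: 1520 m³ = 1,520,000 L.
(a) Mass of solution: 63.5 L × 1000 mL/L × 1.18 g/mL = 74,930 g.
(a) Available chlorine delivered: 74,930 g × 0.11 = 8242 g as Cl₂.
(a) Concentration rise: 8242 g / 1,520,000 L = 5.423 mg/L = 5.42 ppm.

(b) Volume: 1980 m³ = 1,980,000 L.
(b) [OCl⁻]/[HOCl] = 10^(pH − pKa) = 10^(7.54 − 7.43) = 1.288; fraction as HOCl = 1/(1 + 1.288) = 0.437.
(b) Free chlorine required for 2.71 ppm HOCl: 2.71 / 0.437 = 6.201 ppm.
(b) FC to add: 6.201 − 0 = 6.201 mg/L as Cl₂.
(b) Cl₂ equivalent: 6.201 mg/L × 1,980,000 L = 12,280 g.
(b) Product at 88.8% available Cl: 12,280 / 0.888 = 13,830 g.

(a) 5.42 ppm; (b) 13.8 kg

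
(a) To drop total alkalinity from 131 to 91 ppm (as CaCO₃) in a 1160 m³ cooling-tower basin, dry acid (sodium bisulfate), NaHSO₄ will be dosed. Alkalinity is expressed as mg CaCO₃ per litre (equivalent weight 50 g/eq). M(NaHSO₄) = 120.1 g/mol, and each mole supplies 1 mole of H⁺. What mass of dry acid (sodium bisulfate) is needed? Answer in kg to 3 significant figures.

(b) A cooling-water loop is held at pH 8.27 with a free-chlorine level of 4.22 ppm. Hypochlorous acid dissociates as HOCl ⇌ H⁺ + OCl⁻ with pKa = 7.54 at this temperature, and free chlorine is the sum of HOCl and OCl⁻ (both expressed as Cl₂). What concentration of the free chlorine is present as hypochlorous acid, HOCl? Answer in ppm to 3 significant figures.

(a) Volume: 1160 m³ = 1,160,000 L.
(a) Alkalinity to neutralize: (131 − 91) = 40 mg/L as CaCO₃ × 1,160,000 L = 46,400 g as CaCO₃.
(a) Equivalents of H⁺ required: 46,400 ÷ 50 g/eq = 928 eq = 928 mol NaHSO₄.
(a) Mass of NaHSO₄: 928 × 120.1 = 111,500 g.

(b) [OCl⁻]/[HOCl] = 10^(pH − pKa) = 10^(8.27 − 7.54) = 10^0.73 = 5.37.
(b) Fraction as HOCl = 1 / (1 + 5.37) = 0.157.
(b) HOCl = 0.157 × 4.22 ppm = 0.6624 ppm.

(a) 111 kg; (b) 0.662 ppm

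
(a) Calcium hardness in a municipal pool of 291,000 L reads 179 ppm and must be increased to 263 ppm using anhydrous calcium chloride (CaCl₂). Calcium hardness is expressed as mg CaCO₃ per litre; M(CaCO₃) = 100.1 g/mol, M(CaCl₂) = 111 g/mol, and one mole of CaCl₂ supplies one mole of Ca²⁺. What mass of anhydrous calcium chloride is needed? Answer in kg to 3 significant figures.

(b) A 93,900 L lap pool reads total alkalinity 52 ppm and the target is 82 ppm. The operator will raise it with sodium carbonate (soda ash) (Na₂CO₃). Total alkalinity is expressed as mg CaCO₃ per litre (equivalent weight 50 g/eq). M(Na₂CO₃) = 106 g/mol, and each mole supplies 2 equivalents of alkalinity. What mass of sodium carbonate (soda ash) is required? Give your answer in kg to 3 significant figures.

(a) 27.1 kg; (b) 2.99 kg

(a) Hardness to add: (263 − 179) = 84 mg/L as CaCO₃ × 291,000 L = 24,440 g as CaCO₃.
(a) Moles of Ca²⁺ (1 mol Ca²⁺ ≡ 1 mol CaCO₃): 24,440 / 100.1 g/mol = 244.2 mol.
(a) Mass of CaCl₂: 244.2 × 111 = 27,110 g.

(b) Alkalinity to add: (82 − 52) = 30 mg/L as CaCO₃ × 93,900 L = 2817 g as CaCO₃.
(b) Equivalents: 2817 g ÷ 50 g/eq = 56.34 eq.
(b) Each mole of Na₂CO₃ supplies 2 eq, so 56.34 / 2 = 28.17 mol.
(b) Mass: 28.17 mol × 106 g/mol = 2986 g.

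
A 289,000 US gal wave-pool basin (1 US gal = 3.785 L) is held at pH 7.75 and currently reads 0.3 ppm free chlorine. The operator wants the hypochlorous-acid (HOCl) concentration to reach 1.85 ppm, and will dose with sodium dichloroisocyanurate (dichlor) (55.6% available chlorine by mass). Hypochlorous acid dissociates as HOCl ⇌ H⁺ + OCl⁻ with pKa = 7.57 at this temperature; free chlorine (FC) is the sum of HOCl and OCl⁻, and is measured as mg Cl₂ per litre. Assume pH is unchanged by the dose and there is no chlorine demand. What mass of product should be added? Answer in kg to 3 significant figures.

Volume: 289,000 US gal × 3.785 L/gal = 1,093,865 L.
[OCl⁻]/[HOCl] = 10^(pH − pKa) = 10^(7.75 − 7.57) = 1.514; fraction as HOCl = 1/(1 + 1.514) = 0.3978.
Free chlorine required for 1.85 ppm HOCl: 1.85 / 0.3978 = 4.65 ppm.
FC to add: 4.65 − 0.3 = 4.35 mg/L as Cl₂.
Cl₂ equivalent: 4.35 mg/L × 1,093,865 L = 4758 g.
Product at 55.6% available Cl: 4758 / 0.556 = 8558 g.

8.56 kg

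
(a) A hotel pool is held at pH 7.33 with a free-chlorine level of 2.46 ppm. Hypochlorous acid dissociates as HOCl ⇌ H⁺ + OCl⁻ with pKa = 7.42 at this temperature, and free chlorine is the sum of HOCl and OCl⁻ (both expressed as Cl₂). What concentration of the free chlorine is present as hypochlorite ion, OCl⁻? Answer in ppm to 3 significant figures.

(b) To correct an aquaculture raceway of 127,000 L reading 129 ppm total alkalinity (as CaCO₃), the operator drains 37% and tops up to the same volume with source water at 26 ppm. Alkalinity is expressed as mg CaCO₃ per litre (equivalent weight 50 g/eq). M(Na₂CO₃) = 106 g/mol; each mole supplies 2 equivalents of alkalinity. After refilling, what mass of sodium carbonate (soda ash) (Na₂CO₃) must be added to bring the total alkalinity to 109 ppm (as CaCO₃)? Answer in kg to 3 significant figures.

(a) [OCl⁻]/[HOCl] = 10^(pH − pKa) = 10^(7.33 − 7.42) = 10^-0.09 = 0.8128.
(a) Fraction as HOCl = 1 / (1 + 0.8128) = 0.5516.
(a) OCl⁻ = (1 − 0.5516) × 2.46 ppm = 1.103 ppm.

(b) After draining 37% and refilling: 129 × 0.63 + 26 × 0.37 = 90.89 ppm.
(b) Deficit to target: 109 − 90.89 = 18.11 mg/L.
(b) As CaCO₃: 18.11 mg/L × 127,000 L = 2300 g; ÷ 50 g/eq ÷ 2 = 23 mol Na₂CO₃.
(b) Mass: 23 × 106 = 2438 g.

(a) 1.10 ppm; (b) 2.44 kg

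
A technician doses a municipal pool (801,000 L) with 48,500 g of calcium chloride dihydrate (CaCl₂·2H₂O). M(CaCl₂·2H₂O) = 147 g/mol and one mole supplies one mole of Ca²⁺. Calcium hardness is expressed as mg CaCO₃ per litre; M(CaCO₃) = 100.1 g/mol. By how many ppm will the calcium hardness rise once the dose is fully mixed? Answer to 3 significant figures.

Moles of Ca²⁺: 48,500 g ÷ 147 g/mol = 329.9 mol.
As CaCO₃: 329.9 mol × 100.1 g/mol = 33,030 g.
Rise: 33,030 g / 801,000 L × 1000 = 41.23 mg/L.

41.2 ppm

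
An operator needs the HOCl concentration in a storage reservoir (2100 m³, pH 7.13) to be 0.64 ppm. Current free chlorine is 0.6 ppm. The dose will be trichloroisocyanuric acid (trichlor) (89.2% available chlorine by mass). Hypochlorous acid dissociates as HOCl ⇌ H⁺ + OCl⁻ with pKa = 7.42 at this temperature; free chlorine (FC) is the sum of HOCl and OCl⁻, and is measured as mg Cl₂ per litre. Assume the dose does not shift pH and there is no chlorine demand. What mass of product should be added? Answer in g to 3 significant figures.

Volume: 2100 m³ = 2,100,000 L.
[OCl⁻]/[HOCl] = 10^(pH − pKa) = 10^(7.13 − 7.42) = 0.5129; fraction as HOCl = 1/(1 + 0.5129) = 0.661.
Free chlorine required for 0.64 ppm HOCl: 0.64 / 0.661 = 0.9682 ppm.
FC to add: 0.9682 − 0.6 = 0.3682 mg/L as Cl₂.
Cl₂ equivalent: 0.3682 mg/L × 2,100,000 L = 773.3 g.
Product at 89.2% available Cl: 773.3 / 0.892 = 866.9 g.

867 g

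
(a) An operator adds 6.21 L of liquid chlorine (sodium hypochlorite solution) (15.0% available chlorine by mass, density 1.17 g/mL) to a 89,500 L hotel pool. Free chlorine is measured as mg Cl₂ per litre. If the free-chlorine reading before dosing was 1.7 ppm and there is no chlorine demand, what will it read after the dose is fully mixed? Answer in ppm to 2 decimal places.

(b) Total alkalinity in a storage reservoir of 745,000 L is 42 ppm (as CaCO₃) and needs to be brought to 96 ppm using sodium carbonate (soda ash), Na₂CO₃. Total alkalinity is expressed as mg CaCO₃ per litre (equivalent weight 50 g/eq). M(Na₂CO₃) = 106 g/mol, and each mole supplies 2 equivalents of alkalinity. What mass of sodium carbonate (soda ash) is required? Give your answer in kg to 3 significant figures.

(a) 13.88 ppm; (b) 42.6 kg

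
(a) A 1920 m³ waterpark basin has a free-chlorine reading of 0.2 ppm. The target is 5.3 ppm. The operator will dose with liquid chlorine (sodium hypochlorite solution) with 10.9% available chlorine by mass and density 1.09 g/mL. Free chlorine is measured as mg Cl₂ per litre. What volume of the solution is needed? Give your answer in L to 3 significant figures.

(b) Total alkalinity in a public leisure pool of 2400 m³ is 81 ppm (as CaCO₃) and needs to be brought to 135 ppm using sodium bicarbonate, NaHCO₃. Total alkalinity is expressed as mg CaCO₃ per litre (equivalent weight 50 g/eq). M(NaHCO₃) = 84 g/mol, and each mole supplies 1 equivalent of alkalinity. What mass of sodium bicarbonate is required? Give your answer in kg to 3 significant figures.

(a) Volume: 1920 m³ = 1,920,000 L.
(a) Chlorine deficit: 5.3 − 0.2 = 5.1 ppm = 5.1 mg/L as Cl₂.
(a) Cl₂ equivalent needed: 5.1 mg/L × 1,920,000 L = 9,792,000 mg = 9792 g.
(a) Product at 10.9% available chlorine: 9792 / 0.109 = 89,830 g.
(a) Volume at density 1.09 g/mL: 89,830 g ÷ 1.09 g/mL = 82,420 mL.

(b) Volume: 2400 m³ = 2,400,000 L.
(b) Alkalinity to add: (135 − 81) = 54 mg/L as CaCO₃ × 2,400,000 L = 129,600 g as CaCO₃.
(b) Equivalents: 129,600 g ÷ 50 g/eq = 2592 eq.
(b) NaHCO₃ supplies 1 eq per mole → 2592 mol.
(b) Mass: 2592 mol × 84 g/mol = 217,700 g.

(a) 82.4 L; (b) 218 kg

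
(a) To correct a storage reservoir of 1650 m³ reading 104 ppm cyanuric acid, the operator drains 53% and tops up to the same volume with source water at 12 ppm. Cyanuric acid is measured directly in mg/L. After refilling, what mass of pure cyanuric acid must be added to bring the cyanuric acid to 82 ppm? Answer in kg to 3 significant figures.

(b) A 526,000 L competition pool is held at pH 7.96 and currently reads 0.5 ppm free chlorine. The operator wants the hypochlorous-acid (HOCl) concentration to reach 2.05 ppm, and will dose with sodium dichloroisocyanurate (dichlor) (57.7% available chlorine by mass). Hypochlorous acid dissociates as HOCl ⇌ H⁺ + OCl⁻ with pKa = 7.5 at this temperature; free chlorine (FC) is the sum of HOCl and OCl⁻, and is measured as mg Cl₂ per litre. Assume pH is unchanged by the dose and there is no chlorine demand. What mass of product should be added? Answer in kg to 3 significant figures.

(a) 44.2 kg; (b) 6.80 kg

(a) Volume: 1650 m³ = 1,650,000 L.
(a) After draining 53% and refilling: 104 × 0.47 + 12 × 0.53 = 55.24 ppm.
(a) Deficit to target: 82 − 55.24 = 26.76 mg/L.
(a) Mass: 26.76 mg/L × 1,650,000 L = 44,150 g cyanuric acid.

(b) [OCl⁻]/[HOCl] = 10^(pH − pKa) = 10^(7.96 − 7.5) = 2.884; fraction as HOCl = 1/(1 + 2.884) = 0.2575.
(b) Free chlorine required for 2.05 ppm HOCl: 2.05 / 0.2575 = 7.962 ppm.
(b) FC to add: 7.962 − 0.5 = 7.462 mg/L as Cl₂.
(b) Cl₂ equivalent: 7.462 mg/L × 526,000 L = 3925 g.
(b) Product at 57.7% available Cl: 3925 / 0.577 = 6803 g.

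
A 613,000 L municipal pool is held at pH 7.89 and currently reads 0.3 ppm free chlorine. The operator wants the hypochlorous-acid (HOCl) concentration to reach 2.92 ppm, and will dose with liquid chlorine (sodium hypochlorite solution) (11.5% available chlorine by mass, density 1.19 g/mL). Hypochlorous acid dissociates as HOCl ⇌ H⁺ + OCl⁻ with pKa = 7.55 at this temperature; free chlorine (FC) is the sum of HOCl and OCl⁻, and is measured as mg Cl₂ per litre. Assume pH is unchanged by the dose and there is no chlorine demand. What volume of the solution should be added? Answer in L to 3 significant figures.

[OCl⁻]/[HOCl] = 10^(pH − pKa) = 10^(7.89 − 7.55) = 2.188; fraction as HOCl = 1/(1 + 2.188) = 0.3137.
Free chlorine required for 2.92 ppm HOCl: 2.92 / 0.3137 = 9.308 ppm.
FC to add: 9.308 − 0.3 = 9.008 mg/L as Cl₂.
Cl₂ equivalent: 9.008 mg/L × 613,000 L = 5522 g.
Product at 11.5% available Cl: 5522 / 0.115 = 48,020 g.
Volume: 48,020 g ÷ 1.19 g/mL = 40,350 mL.

40.4 L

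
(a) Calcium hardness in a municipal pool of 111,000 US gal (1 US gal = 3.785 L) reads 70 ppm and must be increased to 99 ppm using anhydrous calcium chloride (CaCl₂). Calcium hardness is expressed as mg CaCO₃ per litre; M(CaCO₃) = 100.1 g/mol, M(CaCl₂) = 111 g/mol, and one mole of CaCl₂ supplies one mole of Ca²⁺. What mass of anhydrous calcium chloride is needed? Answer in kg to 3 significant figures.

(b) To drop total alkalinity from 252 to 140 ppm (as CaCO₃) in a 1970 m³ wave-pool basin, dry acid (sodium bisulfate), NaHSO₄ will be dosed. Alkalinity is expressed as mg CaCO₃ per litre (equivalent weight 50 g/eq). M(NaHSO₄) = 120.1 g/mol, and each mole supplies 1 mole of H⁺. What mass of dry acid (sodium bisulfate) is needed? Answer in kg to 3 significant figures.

(a) 13.5 kg; (b) 530 kg

(a) Volume: 111,000 US gal × 3.785 L/gal = 420,135 L.
(a) Hardness to add: (99 − 70) = 29 mg/L as CaCO₃ × 420,135 L = 12,180 g as CaCO₃.
(a) Moles of Ca²⁺ (1 mol Ca²⁺ ≡ 1 mol CaCO₃): 12,180 / 100.1 g/mol = 121.7 mol.
(a) Mass of CaCl₂: 121.7 × 111 = 13,510 g.

(b) Volume: 1970 m³ = 1,970,000 L.
(b) Alkalinity to neutralize: (252 − 140) = 112 mg/L as CaCO₃ × 1,970,000 L = 220,600 g as CaCO₃.
(b) Equivalents of H⁺ required: 220,600 ÷ 50 g/eq = 4413 eq = 4413 mol NaHSO₄.
(b) Mass of NaHSO₄: 4413 × 120.1 = 530,000 g.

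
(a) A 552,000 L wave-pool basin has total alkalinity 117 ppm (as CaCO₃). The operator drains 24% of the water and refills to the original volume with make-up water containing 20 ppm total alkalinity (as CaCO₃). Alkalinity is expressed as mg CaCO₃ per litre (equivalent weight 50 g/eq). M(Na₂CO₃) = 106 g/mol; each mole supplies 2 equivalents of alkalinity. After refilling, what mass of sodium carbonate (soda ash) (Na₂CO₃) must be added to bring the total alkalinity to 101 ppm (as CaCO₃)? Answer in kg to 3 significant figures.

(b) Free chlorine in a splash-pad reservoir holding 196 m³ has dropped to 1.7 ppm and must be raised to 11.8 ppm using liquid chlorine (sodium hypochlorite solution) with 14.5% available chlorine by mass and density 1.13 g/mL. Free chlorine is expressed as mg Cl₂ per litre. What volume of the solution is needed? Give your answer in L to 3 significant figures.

(a) 4.26 kg; (b) 12.1 L

(a) After draining 24% and refilling: 117 × 0.76 + 20 × 0.24 = 93.72 ppm.
(a) Deficit to target: 101 − 93.72 = 7.28 mg/L.
(a) As CaCO₃: 7.28 mg/L × 552,000 L = 4019 g; ÷ 50 g/eq ÷ 2 = 40.19 mol Na₂CO₃.
(a) Mass: 40.19 × 106 = 4260 g.

(b) Volume: 196 m³ = 196,000 L.
(b) Chlorine deficit: 11.8 − 1.7 = 10.1 ppm = 10.1 mg/L as Cl₂.
(b) Cl₂ equivalent needed: 10.1 mg/L × 196,000 L = 1,980,000 mg = 1980 g.
(b) Product at 14.5% available chlorine: 1980 / 0.145 = 13,650 g.
(b) Volume at density 1.13 g/mL: 13,650 g ÷ 1.13 g/mL = 12,080 mL.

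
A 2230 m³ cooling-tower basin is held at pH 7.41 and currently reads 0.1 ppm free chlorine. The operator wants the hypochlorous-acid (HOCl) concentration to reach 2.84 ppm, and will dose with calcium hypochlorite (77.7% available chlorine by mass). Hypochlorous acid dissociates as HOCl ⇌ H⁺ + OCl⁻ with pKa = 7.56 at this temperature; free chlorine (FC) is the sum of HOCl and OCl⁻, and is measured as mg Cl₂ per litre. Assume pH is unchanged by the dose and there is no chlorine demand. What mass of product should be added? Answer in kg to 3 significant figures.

Volume: 2230 m³ = 2,230,000 L.
[OCl⁻]/[HOCl] = 10^(pH − pKa) = 10^(7.41 − 7.56) = 0.7079; fraction as HOCl = 1/(1 + 0.7079) = 0.5855.
Free chlorine required for 2.84 ppm HOCl: 2.84 / 0.5855 = 4.851 ppm.
FC to add: 4.851 − 0.1 = 4.751 mg/L as Cl₂.
Cl₂ equivalent: 4.751 mg/L × 2,230,000 L = 10,590 g.
Product at 77.7% available Cl: 10,590 / 0.777 = 13,630 g.

13.6 kg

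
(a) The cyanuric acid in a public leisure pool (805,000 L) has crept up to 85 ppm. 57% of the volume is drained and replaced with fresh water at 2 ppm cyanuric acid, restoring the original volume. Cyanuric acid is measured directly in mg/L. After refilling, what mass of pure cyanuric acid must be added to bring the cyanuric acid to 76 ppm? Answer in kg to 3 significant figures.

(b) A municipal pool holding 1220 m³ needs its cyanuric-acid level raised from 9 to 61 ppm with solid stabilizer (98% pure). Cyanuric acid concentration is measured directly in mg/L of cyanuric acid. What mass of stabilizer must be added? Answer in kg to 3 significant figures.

(a) 30.8 kg; (b) 64.7 kg

(a) After draining 57% and refilling: 85 × 0.43 + 2 × 0.57 = 37.69 ppm.
(a) Deficit to target: 76 − 37.69 = 38.31 mg/L.
(a) Mass: 38.31 mg/L × 805,000 L = 30,840 g cyanuric acid.

(b) Volume: 1220 m³ = 1,220,000 L.
(b) CYA to add: (61 − 9) = 52 mg/L × 1,220,000 L = 63,440 g cyanuric acid.
(b) At 98% purity: 63,440 / 0.98 = 64,730 g product.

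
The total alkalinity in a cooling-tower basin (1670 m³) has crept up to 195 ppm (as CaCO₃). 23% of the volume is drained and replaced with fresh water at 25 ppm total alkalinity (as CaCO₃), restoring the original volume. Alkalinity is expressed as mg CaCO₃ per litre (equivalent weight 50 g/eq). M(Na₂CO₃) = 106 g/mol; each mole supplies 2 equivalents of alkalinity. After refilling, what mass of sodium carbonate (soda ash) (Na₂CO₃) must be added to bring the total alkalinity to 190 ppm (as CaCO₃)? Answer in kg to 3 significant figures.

60.4 kg

Volume: 1670 m³ = 1,670,000 L.
After draining 23% and refilling: 195 × 0.77 + 25 × 0.23 = 155.9 ppm.
Deficit to target: 190 − 155.9 = 34.1 mg/L.
As CaCO₃: 34.1 mg/L × 1,670,000 L = 56,950 g; ÷ 50 g/eq ÷ 2 = 569.5 mol Na₂CO₃.
Mass: 569.5 × 106 = 60,360 g.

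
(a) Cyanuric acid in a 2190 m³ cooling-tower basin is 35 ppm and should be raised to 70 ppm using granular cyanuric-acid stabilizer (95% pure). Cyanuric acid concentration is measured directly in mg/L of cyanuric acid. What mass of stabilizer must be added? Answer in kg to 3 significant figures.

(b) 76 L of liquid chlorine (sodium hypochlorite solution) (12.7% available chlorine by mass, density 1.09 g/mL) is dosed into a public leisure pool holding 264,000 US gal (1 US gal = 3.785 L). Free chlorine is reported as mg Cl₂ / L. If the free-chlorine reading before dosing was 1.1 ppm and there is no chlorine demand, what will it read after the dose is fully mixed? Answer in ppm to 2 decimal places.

(a) 80.7 kg; (b) 11.63 ppm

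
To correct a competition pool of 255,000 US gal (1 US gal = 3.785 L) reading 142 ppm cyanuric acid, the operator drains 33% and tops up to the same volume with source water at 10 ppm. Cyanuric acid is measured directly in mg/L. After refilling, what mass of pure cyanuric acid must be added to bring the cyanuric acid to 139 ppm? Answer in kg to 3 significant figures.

Volume: 255,000 US gal × 3.785 L/gal = 965,175 L.
After draining 33% and refilling: 142 × 0.67 + 10 × 0.33 = 98.44 ppm.
Deficit to target: 139 − 98.44 = 40.56 mg/L.
Mass: 40.56 mg/L × 965,175 L = 39,150 g cyanuric acid.

39.1 kg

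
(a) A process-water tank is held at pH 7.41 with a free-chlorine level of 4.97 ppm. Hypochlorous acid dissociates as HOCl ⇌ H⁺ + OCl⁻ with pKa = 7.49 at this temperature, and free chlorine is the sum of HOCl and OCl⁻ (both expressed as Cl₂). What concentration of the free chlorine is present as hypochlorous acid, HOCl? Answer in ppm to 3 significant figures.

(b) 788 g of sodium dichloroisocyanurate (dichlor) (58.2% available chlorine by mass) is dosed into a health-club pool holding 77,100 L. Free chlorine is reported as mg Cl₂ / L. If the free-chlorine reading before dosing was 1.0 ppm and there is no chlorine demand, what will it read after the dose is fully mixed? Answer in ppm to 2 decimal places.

(a) 2.71 ppm; (b) 6.95 ppm

(a) [OCl⁻]/[HOCl] = 10^(pH − pKa) = 10^(7.41 − 7.49) = 10^-0.08 = 0.8318.
(a) Fraction as HOCl = 1 / (1 + 0.8318) = 0.5459.
(a) HOCl = 0.5459 × 4.97 ppm = 2.713 ppm.

(b) Available chlorine delivered: 788 g × 0.582 = 458.6 g as Cl₂.
(b) Concentration rise: 458.6 g / 77,100 L = 5.948 mg/L = 5.95 ppm.
(b) Final FC: 1.0 + 5.95 = 6.95 ppm.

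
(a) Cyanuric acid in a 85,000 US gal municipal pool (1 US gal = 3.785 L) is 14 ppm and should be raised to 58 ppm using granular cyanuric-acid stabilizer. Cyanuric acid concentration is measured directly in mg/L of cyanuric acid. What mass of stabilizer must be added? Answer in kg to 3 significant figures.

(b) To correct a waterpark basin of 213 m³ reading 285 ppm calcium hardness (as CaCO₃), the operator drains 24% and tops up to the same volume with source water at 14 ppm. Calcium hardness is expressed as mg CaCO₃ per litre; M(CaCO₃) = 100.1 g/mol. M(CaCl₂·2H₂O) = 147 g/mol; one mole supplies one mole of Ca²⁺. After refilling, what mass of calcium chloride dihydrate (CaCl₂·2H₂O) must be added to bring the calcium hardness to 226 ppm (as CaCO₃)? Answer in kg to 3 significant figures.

(a) Volume: 85,000 US gal × 3.785 L/gal = 321,725 L.
(a) CYA to add: (58 − 14) = 44 mg/L × 321,725 L = 14,160 g cyanuric acid.

(b) Volume: 213 m³ = 213,000 L.
(b) After draining 24% and refilling: 285 × 0.76 + 14 × 0.24 = 219.96 ppm.
(b) Deficit to target: 226 − 219.96 = 6.04 mg/L.
(b) As CaCO₃: 6.04 mg/L × 213,000 L = 1287 g; ÷ 100.1 = 12.85 mol Ca²⁺.
(b) Mass: 12.85 × 147 = 1889 g.

(a) 14.2 kg; (b) 1.89 kg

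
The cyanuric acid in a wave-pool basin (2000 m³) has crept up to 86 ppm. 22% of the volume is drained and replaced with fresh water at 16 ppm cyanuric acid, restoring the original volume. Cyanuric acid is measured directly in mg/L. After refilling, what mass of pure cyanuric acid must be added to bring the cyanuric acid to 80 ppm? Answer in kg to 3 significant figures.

18.8 kg

Volume: 2000 m³ = 2,000,000 L.
After draining 22% and refilling: 86 × 0.78 + 16 × 0.22 = 70.6 ppm.
Deficit to target: 80 − 70.6 = 9.4 mg/L.
Mass: 9.4 mg/L × 2,000,000 L = 18,800 g cyanuric acid.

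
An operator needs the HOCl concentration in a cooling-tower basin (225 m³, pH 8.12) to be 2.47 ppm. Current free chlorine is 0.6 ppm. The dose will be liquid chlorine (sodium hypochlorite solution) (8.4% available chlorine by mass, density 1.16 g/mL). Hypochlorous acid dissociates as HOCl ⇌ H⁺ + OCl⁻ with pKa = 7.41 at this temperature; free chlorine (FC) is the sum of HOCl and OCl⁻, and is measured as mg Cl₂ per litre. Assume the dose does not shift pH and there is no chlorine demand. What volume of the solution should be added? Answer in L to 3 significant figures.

33.6 L

Volume: 225 m³ = 225,000 L.
[OCl⁻]/[HOCl] = 10^(pH − pKa) = 10^(8.12 − 7.41) = 5.129; fraction as HOCl = 1/(1 + 5.129) = 0.1632.
Free chlorine required for 2.47 ppm HOCl: 2.47 / 0.1632 = 15.14 ppm.
FC to add: 15.14 − 0.6 = 14.54 mg/L as Cl₂.
Cl₂ equivalent: 14.54 mg/L × 225,000 L = 3271 g.
Product at 8.4% available Cl: 3271 / 0.084 = 38,940 g.
Volume: 38,940 g ÷ 1.16 g/mL = 33,570 mL.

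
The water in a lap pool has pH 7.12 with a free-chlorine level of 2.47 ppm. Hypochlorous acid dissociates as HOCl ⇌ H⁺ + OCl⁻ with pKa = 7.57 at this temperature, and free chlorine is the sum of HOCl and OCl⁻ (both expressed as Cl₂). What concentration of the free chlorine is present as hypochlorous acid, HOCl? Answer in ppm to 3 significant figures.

1.82 ppm

[OCl⁻]/[HOCl] = 10^(pH − pKa) = 10^(7.12 − 7.57) = 10^-0.45 = 0.3548.
Fraction as HOCl = 1 / (1 + 0.3548) = 0.7381.
HOCl = 0.7381 × 2.47 ppm = 1.823 ppm.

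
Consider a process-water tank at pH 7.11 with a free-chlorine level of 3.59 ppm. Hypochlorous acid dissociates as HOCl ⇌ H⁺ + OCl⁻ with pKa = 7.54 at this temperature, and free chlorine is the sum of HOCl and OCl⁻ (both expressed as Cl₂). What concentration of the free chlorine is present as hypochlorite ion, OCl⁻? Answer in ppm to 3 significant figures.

[OCl⁻]/[HOCl] = 10^(pH − pKa) = 10^(7.11 − 7.54) = 10^-0.43 = 0.3715.
Fraction as HOCl = 1 / (1 + 0.3715) = 0.7291.
OCl⁻ = (1 − 0.7291) × 3.59 ppm = 0.9725 ppm.

0.972 ppm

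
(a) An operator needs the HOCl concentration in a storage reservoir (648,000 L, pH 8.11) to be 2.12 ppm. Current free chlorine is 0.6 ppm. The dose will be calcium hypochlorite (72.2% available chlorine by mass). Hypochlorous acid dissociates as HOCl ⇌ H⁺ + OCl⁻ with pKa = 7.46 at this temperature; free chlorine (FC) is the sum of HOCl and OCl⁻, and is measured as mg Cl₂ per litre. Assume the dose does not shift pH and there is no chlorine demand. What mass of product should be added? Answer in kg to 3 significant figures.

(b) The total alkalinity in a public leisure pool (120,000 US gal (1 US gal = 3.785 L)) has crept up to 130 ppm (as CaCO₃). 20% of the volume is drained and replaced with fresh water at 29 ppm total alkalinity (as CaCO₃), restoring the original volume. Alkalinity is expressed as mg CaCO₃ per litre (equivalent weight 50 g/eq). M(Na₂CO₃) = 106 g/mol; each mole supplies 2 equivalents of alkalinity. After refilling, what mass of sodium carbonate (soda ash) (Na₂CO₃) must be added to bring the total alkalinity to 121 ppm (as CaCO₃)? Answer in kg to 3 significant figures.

(a) 9.86 kg; (b) 5.39 kg

(a) [OCl⁻]/[HOCl] = 10^(pH − pKa) = 10^(8.11 − 7.46) = 4.467; fraction as HOCl = 1/(1 + 4.467) = 0.1829.
(a) Free chlorine required for 2.12 ppm HOCl: 2.12 / 0.1829 = 11.59 ppm.
(a) FC to add: 11.59 − 0.6 = 10.99 mg/L as Cl₂.
(a) Cl₂ equivalent: 10.99 mg/L × 648,000 L = 7121 g.
(a) Product at 72.2% available Cl: 7121 / 0.722 = 9863 g.

(b) Volume: 120,000 US gal × 3.785 L/gal = 454,200 L.
(b) After draining 20% and refilling: 130 × 0.80 + 29 × 0.20 = 109.8 ppm.
(b) Deficit to target: 121 − 109.8 = 11.2 mg/L.
(b) As CaCO₃: 11.2 mg/L × 454,200 L = 5087 g; ÷ 50 g/eq ÷ 2 = 50.87 mol Na₂CO₃.
(b) Mass: 50.87 × 106 = 5392 g.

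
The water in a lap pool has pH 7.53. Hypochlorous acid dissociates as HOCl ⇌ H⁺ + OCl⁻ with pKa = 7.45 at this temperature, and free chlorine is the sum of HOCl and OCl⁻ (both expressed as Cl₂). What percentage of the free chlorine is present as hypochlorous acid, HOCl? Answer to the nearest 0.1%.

45.4%

[OCl⁻]/[HOCl] = 10^(pH − pKa) = 10^(7.53 − 7.45) = 10^0.08 = 1.202.
Fraction as HOCl = 1 / (1 + 1.202) = 0.4541.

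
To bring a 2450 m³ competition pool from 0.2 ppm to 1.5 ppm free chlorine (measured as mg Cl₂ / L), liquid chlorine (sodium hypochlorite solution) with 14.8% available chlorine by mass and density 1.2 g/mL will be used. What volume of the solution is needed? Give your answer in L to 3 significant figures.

17.9 L

Volume: 2450 m³ = 2,450,000 L.
Chlorine deficit: 1.5 − 0.2 = 1.3 ppm = 1.3 mg/L as Cl₂.
Cl₂ equivalent needed: 1.3 mg/L × 2,450,000 L = 3,185,000 mg = 3185 g.
Product at 14.8% available chlorine: 3185 / 0.148 = 21,520 g.
Volume at density 1.2 g/mL: 21,520 g ÷ 1.2 g/mL = 17,930 mL.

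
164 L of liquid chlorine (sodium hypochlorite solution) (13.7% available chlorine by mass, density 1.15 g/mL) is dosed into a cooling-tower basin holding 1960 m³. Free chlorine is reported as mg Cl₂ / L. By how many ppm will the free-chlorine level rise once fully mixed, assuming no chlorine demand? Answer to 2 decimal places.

Volume: 1960 m³ = 1,960,000 L.
Mass of solution: 164 L × 1000 mL/L × 1.15 g/mL = 188,600 g.
Available chlorine delivered: 188,600 g × 0.137 = 25,840 g as Cl₂.
Concentration rise: 25,840 g / 1,960,000 L = 13.18 mg/L = 13.18 ppm.

13.18 ppm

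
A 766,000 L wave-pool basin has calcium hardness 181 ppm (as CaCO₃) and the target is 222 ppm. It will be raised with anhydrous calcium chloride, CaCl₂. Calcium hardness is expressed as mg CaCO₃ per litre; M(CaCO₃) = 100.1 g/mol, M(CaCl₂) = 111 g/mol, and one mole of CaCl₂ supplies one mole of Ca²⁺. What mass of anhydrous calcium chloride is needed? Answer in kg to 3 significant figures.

34.8 kg

Hardness to add: (222 − 181) = 41 mg/L as CaCO₃ × 766,000 L = 31,410 g as CaCO₃.
Moles of Ca²⁺ (1 mol Ca²⁺ ≡ 1 mol CaCO₃): 31,410 / 100.1 g/mol = 313.7 mol.
Mass of CaCl₂: 313.7 × 111 = 34,830 g.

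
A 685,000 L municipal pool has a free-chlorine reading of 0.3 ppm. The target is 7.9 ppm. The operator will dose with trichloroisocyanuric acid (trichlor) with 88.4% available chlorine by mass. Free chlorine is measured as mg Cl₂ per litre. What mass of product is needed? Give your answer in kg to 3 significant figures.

Chlorine deficit: 7.9 − 0.3 = 7.6 ppm = 7.6 mg/L as Cl₂.
Cl₂ equivalent needed: 7.6 mg/L × 685,000 L = 5,206,000 mg = 5206 g.
Product at 88.4% available chlorine: 5206 / 0.884 = 5889 g.

5.89 kg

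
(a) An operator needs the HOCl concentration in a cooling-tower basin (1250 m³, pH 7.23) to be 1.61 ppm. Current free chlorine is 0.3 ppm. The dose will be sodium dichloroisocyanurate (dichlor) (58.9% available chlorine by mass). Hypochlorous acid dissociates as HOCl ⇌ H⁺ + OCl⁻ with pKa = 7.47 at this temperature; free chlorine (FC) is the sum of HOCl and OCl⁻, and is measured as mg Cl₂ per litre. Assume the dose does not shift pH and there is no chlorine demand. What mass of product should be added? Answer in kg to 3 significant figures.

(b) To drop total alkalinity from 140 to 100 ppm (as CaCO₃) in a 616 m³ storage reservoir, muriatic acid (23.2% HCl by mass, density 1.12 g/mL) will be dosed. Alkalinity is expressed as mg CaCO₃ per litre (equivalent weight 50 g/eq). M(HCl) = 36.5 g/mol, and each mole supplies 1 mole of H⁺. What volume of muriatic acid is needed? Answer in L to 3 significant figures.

(a) 4.75 kg; (b) 69.2 L

(a) Volume: 1250 m³ = 1,250,000 L.
(a) [OCl⁻]/[HOCl] = 10^(pH − pKa) = 10^(7.23 − 7.47) = 0.5754; fraction as HOCl = 1/(1 + 0.5754) = 0.6347.
(a) Free chlorine required for 1.61 ppm HOCl: 1.61 / 0.6347 = 2.536 ppm.
(a) FC to add: 2.536 − 0.3 = 2.236 mg/L as Cl₂.
(a) Cl₂ equivalent: 2.236 mg/L × 1,250,000 L = 2796 g.
(a) Product at 58.9% available Cl: 2796 / 0.589 = 4746 g.

(b) Volume: 616 m³ = 616,000 L.
(b) Alkalinity to neutralize: (140 − 100) = 40 mg/L as CaCO₃ × 616,000 L = 24,640 g as CaCO₃.
(b) Equivalents of H⁺ required: 24,640 ÷ 50 g/eq = 492.8 eq = 492.8 mol HCl.
(b) Mass of HCl: 492.8 × 36.5 = 17,990 g.
(b) Mass of 23.2% solution: 17,990 / 0.232 = 77,530 g.
(b) Volume: 77,530 g ÷ 1.12 g/mL = 69,220 mL.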